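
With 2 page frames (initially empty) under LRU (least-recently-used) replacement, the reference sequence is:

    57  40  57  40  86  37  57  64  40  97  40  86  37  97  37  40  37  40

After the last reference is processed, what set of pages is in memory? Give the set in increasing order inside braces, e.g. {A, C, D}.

57: fault, frames [57]
40: fault, frames [57, 40]
57: hit
40: hit
86: fault, evict 57, frames [40, 86]
37: fault, evict 40, frames [86, 37]
57: fault, evict 86, frames [37, 57]
64: fault, evict 37, frames [57, 64]
40: fault, evict 57, frames [64, 40]
97: fault, evict 64, frames [40, 97]
40: hit
86: fault, evict 97, frames [40, 86]
37: fault, evict 40, frames [86, 37]
97: fault, evict 86, frames [37, 97]
37: hit
40: fault, evict 97, frames [37, 40]
37: hit
40: hit

{37, 40}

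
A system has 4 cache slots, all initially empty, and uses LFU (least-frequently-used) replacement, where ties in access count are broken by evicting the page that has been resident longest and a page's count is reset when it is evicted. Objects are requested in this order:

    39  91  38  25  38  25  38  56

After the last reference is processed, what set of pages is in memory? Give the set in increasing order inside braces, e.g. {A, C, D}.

39 -> fault, frames {39}
91 -> fault, frames {39,91}
38 -> fault, frames {39,91,38}
25 -> fault, frames {39,91,38,25}
38 -> hit
25 -> hit
38 -> hit
56 -> fault, evict 39, frames {91,38,25,56}

{25, 38, 56, 91}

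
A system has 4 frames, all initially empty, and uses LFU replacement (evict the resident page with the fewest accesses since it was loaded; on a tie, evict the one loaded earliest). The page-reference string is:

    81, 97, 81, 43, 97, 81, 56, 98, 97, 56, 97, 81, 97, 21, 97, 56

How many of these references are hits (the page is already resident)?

81 -> fault, frames (81)
97 -> fault, frames (81 97)
81 -> hit
43 -> fault, frames (81 97 43)
97 -> hit
81 -> hit
56 -> fault, frames (81 97 43 56)
98 -> fault, evict 43, frames (81 97 56 98)
97 -> hit
56 -> hit
97 -> hit
81 -> hit
97 -> hit
21 -> fault, evict 98, frames (81 97 56 21)
97 -> hit
56 -> hit
Hits: 10.

10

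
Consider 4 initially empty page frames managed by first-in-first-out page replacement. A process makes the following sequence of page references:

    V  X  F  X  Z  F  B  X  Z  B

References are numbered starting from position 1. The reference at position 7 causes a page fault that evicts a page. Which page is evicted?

pos 1: V: miss, frames {V}
pos 2: X: miss, frames {V,X}
pos 3: F: miss, frames {V,X,F}
pos 4: X: hit
pos 5: Z: miss, frames {V,X,F,Z}
pos 6: F: hit
pos 7: B: miss, evict V, frames {X,F,Z,B}
At position 7, page V is evicted.

V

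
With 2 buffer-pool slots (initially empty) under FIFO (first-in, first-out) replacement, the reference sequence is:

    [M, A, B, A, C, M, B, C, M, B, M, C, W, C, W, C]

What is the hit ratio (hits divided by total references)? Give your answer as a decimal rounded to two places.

0.31

M → fault, frames (M)
A → fault, frames (M A)
B → fault, evict M, frames (A B)
A → hit
C → fault, evict A, frames (B C)
M → fault, evict B, frames (C M)
B → fault, evict C, frames (M B)
C → fault, evict M, frames (B C)
M → fault, evict B, frames (C M)
B → fault, evict C, frames (M B)
M → hit
C → fault, evict M, frames (B C)
W → fault, evict B, frames (C W)
C → hit
W → hit
C → hit
Hits: 5 of 16 references → 5/16 = 0.3125.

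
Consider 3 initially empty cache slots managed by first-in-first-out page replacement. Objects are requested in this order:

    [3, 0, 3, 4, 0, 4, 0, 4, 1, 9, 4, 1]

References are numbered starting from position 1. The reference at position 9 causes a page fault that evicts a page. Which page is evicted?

pos 1: 3 → miss, frames (3)
pos 2: 0 → miss, frames (3 0)
pos 3: 3 → hit
pos 4: 4 → miss, frames (3 0 4)
pos 5: 0 → hit
pos 6: 4 → hit
pos 7: 0 → hit
pos 8: 4 → hit
pos 9: 1 → miss, evict 3, frames (0 4 1)
At position 9, page 3 is evicted.

3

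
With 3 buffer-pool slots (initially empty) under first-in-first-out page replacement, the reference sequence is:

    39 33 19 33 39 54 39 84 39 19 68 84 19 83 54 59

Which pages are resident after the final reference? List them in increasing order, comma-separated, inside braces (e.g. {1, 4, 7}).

{54, 59, 83}

39: miss, frames (39)
33: miss, frames (39 33)
19: miss, frames (39 33 19)
33: hit
39: hit
54: miss, evict 39, frames (33 19 54)
39: miss, evict 33, frames (19 54 39)
84: miss, evict 19, frames (54 39 84)
39: hit
19: miss, evict 54, frames (39 84 19)
68: miss, evict 39, frames (84 19 68)
84: hit
19: hit
83: miss, evict 84, frames (19 68 83)
54: miss, evict 19, frames (68 83 54)
59: miss, evict 68, frames (83 54 59)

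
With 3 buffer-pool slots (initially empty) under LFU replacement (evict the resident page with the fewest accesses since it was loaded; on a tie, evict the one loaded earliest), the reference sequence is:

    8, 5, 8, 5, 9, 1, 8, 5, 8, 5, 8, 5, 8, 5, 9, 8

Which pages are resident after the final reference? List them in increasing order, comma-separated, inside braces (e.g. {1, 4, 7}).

{5, 8, 9}

8: fault, frames [8]
5: fault, frames [8, 5]
8: hit
5: hit
9: fault, frames [8, 5, 9]
1: fault, evict 9, frames [8, 5, 1]
8: hit
5: hit
8: hit
5: hit
8: hit
5: hit
8: hit
5: hit
9: fault, evict 1, frames [8, 5, 9]
8: hit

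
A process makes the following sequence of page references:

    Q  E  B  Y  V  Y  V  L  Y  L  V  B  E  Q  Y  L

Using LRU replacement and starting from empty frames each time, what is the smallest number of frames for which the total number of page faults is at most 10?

4

f=1: 16 faults
f=2: 13 faults
f=3: 11 faults
f=4: 10 faults
f=5: 9 faults
f=6: 6 faults
Smallest f with faults ≤ 10 is 4.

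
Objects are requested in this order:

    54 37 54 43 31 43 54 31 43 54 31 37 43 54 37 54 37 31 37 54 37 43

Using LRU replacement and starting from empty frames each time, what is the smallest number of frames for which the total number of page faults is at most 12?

3

f=1: 22 faults
f=2: 16 faults
f=3: 9 faults
f=4: 4 faults
Smallest f with faults ≤ 12 is 3.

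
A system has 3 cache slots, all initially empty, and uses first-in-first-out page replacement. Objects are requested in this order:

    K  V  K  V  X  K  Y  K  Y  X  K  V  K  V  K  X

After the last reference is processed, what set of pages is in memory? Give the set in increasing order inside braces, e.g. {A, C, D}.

K -> miss, frames (K)
V -> miss, frames (K V)
K -> hit
V -> hit
X -> miss, frames (K V X)
K -> hit
Y -> miss, evict K, frames (V X Y)
K -> miss, evict V, frames (X Y K)
Y -> hit
X -> hit
K -> hit
V -> miss, evict X, frames (Y K V)
K -> hit
V -> hit
K -> hit
X -> miss, evict Y, frames (K V X)

{K, V, X}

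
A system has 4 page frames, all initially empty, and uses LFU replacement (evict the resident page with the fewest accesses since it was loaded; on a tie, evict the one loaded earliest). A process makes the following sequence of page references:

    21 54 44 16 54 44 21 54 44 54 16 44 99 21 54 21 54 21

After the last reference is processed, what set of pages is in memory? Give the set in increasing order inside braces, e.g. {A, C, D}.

{16, 21, 44, 54}

21: fault, frames {21}
54: fault, frames {21,54}
44: fault, frames {21,54,44}
16: fault, frames {21,54,44,16}
54: hit
44: hit
21: hit
54: hit
44: hit
54: hit
16: hit
44: hit
99: fault, evict 21, frames {54,44,16,99}
21: fault, evict 99, frames {54,44,16,21}
54: hit
21: hit
54: hit
21: hit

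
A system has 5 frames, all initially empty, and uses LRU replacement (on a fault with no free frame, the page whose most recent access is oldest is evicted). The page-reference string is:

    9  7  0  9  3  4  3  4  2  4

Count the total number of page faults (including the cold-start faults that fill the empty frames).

6

9 -> miss, frames {9}
7 -> miss, frames {9,7}
0 -> miss, frames {9,7,0}
9 -> hit
3 -> miss, frames {7,0,9,3}
4 -> miss, frames {7,0,9,3,4}
3 -> hit
4 -> hit
2 -> miss, evict 7, frames {0,9,3,4,2}
4 -> hit
Page faults: 6.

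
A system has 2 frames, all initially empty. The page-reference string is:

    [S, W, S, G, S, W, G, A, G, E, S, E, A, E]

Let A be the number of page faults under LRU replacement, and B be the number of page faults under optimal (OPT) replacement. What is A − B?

Under LRU: F F . F . F F F . F F . F . → 9 faults.
Under OPT: F F . F . F . F . F F . F . → 8 faults.
A − B = 9 − 8 = 1.

1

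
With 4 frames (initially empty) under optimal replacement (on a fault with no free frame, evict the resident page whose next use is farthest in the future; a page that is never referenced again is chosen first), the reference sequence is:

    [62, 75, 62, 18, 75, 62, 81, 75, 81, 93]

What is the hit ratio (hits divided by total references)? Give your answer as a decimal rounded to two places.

0.50

62 -> miss, frames [62]
75 -> miss, frames [62, 75]
62 -> hit
18 -> miss, frames [62, 75, 18]
75 -> hit
62 -> hit
81 -> miss, frames [62, 75, 18, 81]
75 -> hit
81 -> hit
93 -> miss, evict 81, frames [62, 75, 18, 93]
Hits: 5 of 10 references → 5/10 = 0.5000.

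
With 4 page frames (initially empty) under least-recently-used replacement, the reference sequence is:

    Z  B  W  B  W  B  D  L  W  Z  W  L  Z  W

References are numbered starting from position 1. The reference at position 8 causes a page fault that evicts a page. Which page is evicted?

pos 1: Z → miss, frames (Z)
pos 2: B → miss, frames (Z B)
pos 3: W → miss, frames (Z B W)
pos 4: B → hit
pos 5: W → hit
pos 6: B → hit
pos 7: D → miss, frames (Z W B D)
pos 8: L → miss, evict Z, frames (W B D L)
At position 8, page Z is evicted.

Z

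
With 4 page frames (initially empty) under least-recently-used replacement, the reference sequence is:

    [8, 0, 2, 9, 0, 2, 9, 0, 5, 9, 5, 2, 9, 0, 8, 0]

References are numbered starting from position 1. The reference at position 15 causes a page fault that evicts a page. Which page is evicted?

5

pos 1: 8 → miss, frames [8]
pos 2: 0 → miss, frames [8, 0]
pos 3: 2 → miss, frames [8, 0, 2]
pos 4: 9 → miss, frames [8, 0, 2, 9]
pos 5: 0 → hit
pos 6: 2 → hit
pos 7: 9 → hit
pos 8: 0 → hit
pos 9: 5 → miss, evict 8, frames [2, 9, 0, 5]
pos 10: 9 → hit
pos 11: 5 → hit
pos 12: 2 → hit
pos 13: 9 → hit
pos 14: 0 → hit
pos 15: 8 → miss, evict 5, frames [2, 9, 0, 8]
At position 15, page 5 is evicted.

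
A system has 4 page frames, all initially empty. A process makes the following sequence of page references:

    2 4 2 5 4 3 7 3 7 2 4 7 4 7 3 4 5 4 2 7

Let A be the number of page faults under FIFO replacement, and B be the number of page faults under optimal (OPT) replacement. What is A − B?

Under FIFO: F F . F . F F . . F F . . . . . F . . . → 8 faults.
Under OPT: F F . F . F F . . . . . . . . . F . . . → 6 faults.
A − B = 8 − 6 = 2.

2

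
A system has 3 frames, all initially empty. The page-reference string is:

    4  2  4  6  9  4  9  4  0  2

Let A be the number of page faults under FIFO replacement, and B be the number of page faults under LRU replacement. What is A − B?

Under FIFO: F F . F F F . . F F → 7 faults.
Under LRU: F F . F F . . . F F → 6 faults.
A − B = 7 − 6 = 1.

1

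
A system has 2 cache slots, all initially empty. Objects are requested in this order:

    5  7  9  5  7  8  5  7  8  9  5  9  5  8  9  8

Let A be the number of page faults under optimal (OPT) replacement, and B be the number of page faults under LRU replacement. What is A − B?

Under OPT: F F F . F F . F . F F . . F . . → 9 faults.
Under LRU: F F F F F F F F F F F . . F F . → 13 faults.
A − B = 9 − 13 = -4.

-4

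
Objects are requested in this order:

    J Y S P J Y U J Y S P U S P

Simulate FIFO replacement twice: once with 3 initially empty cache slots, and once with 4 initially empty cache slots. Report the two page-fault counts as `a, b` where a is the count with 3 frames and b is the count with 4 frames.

9, 10

3 frames: F F F F F F F . . F F . . . → 9 faults.
4 frames: F F F F . . F F F F F F . . → 10 faults.
10 > 9: adding a frame increased faults — Belady's anomaly.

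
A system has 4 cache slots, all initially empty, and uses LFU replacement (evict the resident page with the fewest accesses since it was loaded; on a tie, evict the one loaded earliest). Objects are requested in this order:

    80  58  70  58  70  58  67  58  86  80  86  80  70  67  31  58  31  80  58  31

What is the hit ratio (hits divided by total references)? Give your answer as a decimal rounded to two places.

0.60

80: fault, frames {80}
58: fault, frames {80,58}
70: fault, frames {80,58,70}
58: hit
70: hit
58: hit
67: fault, frames {80,58,70,67}
58: hit
86: fault, evict 80, frames {58,70,67,86}
80: fault, evict 67, frames {58,70,86,80}
86: hit
80: hit
70: hit
67: fault, evict 86, frames {58,70,80,67}
31: fault, evict 67, frames {58,70,80,31}
58: hit
31: hit
80: hit
58: hit
31: hit
Hits: 12 of 20 references → 12/20 = 0.6000.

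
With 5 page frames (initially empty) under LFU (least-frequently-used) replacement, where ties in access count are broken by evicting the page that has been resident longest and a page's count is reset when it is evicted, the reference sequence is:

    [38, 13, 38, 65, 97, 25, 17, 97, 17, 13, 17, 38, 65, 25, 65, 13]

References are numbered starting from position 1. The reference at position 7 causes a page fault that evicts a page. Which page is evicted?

pos 1: 38 → miss, frames (38)
pos 2: 13 → miss, frames (38 13)
pos 3: 38 → hit
pos 4: 65 → miss, frames (38 13 65)
pos 5: 97 → miss, frames (38 13 65 97)
pos 6: 25 → miss, frames (38 13 65 97 25)
pos 7: 17 → miss, evict 13, frames (38 65 97 25 17)
At position 7, page 13 is evicted.

13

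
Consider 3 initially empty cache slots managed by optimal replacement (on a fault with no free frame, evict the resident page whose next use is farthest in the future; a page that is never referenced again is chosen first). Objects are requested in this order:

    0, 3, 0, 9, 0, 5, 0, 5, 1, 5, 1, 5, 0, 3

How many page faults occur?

0 -> fault, frames (0)
3 -> fault, frames (0 3)
0 -> hit
9 -> fault, frames (0 3 9)
0 -> hit
5 -> fault, evict 9, frames (0 3 5)
0 -> hit
5 -> hit
1 -> fault, evict 3, frames (0 5 1)
5 -> hit
1 -> hit
5 -> hit
0 -> hit
3 -> fault, evict 1, frames (0 5 3)
Page faults: 6.

6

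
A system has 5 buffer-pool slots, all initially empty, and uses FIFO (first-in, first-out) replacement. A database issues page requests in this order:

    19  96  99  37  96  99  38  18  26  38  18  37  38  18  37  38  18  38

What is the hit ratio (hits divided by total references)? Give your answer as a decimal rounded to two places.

19 → miss, frames [19]
96 → miss, frames [19, 96]
99 → miss, frames [19, 96, 99]
37 → miss, frames [19, 96, 99, 37]
96 → hit
99 → hit
38 → miss, frames [19, 96, 99, 37, 38]
18 → miss, evict 19, frames [96, 99, 37, 38, 18]
26 → miss, evict 96, frames [99, 37, 38, 18, 26]
38 → hit
18 → hit
37 → hit
38 → hit
18 → hit
37 → hit
38 → hit
18 → hit
38 → hit
Hits: 11 of 18 references → 11/18 = 0.6111.

0.61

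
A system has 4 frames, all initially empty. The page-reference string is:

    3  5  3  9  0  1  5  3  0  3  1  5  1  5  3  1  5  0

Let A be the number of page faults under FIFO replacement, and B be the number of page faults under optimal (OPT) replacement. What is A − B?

Under FIFO: F F . F F F . F . . . F . . . . . . → 7 faults.
Under OPT: F F . F F F . . . . . . . . . . . . → 5 faults.
A − B = 7 − 5 = 2.

2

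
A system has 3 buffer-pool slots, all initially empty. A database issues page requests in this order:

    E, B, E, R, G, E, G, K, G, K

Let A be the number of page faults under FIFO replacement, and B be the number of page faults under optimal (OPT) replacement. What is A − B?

1

Under FIFO: F F . F F F . F . . → 6 faults.
Under OPT: F F . F F . . F . . → 5 faults.
A − B = 6 − 5 = 1.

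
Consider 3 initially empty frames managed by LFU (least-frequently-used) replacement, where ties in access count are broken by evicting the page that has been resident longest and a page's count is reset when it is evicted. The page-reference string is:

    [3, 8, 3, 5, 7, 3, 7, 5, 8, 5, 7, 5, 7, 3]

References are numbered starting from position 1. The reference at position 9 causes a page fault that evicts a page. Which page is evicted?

pos 1: 3: miss, frames (3)
pos 2: 8: miss, frames (3 8)
pos 3: 3: hit
pos 4: 5: miss, frames (3 8 5)
pos 5: 7: miss, evict 8, frames (3 5 7)
pos 6: 3: hit
pos 7: 7: hit
pos 8: 5: hit
pos 9: 8: miss, evict 5, frames (3 7 8)
At position 9, page 5 is evicted.

5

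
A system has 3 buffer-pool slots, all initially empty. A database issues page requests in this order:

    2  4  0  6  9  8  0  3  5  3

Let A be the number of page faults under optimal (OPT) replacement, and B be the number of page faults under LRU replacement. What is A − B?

-1

Under OPT: F F F F F F . F F . → 8 faults.
Under LRU: F F F F F F F F F . → 9 faults.
A − B = 8 − 9 = -1.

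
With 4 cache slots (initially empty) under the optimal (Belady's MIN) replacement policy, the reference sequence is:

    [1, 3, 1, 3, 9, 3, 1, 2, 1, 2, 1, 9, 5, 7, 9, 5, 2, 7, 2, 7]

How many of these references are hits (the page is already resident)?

14

1 → miss, frames [1]
3 → miss, frames [1, 3]
1 → hit
3 → hit
9 → miss, frames [1, 3, 9]
3 → hit
1 → hit
2 → miss, frames [1, 3, 9, 2]
1 → hit
2 → hit
1 → hit
9 → hit
5 → miss, evict 3, frames [1, 9, 2, 5]
7 → miss, evict 1, frames [9, 2, 5, 7]
9 → hit
5 → hit
2 → hit
7 → hit
2 → hit
7 → hit
Hits: 14.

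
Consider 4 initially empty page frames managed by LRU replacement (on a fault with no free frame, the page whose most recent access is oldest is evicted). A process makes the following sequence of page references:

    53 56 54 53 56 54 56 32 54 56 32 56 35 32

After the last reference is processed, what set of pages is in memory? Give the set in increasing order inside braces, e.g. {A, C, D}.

53: miss, frames [53]
56: miss, frames [53, 56]
54: miss, frames [53, 56, 54]
53: hit
56: hit
54: hit
56: hit
32: miss, frames [53, 54, 56, 32]
54: hit
56: hit
32: hit
56: hit
35: miss, evict 53, frames [54, 32, 56, 35]
32: hit

{32, 35, 54, 56}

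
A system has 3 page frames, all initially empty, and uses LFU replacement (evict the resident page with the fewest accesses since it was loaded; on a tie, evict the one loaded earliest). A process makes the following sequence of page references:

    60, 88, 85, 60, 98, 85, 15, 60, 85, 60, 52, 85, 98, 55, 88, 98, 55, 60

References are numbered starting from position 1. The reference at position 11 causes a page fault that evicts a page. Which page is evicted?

15

pos 1: 60: fault, frames (60)
pos 2: 88: fault, frames (60 88)
pos 3: 85: fault, frames (60 88 85)
pos 4: 60: hit
pos 5: 98: fault, evict 88, frames (60 85 98)
pos 6: 85: hit
pos 7: 15: fault, evict 98, frames (60 85 15)
pos 8: 60: hit
pos 9: 85: hit
pos 10: 60: hit
pos 11: 52: fault, evict 15, frames (60 85 52)
At position 11, page 15 is evicted.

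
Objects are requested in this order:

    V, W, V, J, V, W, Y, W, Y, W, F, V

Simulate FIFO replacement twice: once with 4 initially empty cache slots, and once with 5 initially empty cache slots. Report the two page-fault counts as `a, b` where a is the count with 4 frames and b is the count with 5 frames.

4 frames: F F . F . . F . . . F F → 6 faults.
5 frames: F F . F . . F . . . F . → 5 faults.
5 < 6: adding a frame reduced faults, as is typical.

6, 5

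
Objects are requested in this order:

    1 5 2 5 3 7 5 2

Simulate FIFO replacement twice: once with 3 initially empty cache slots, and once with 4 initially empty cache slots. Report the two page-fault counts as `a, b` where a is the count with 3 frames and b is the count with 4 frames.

3 frames: F F F . F F F F → 7 faults.
4 frames: F F F . F F . . → 5 faults.
5 < 7: adding a frame reduced faults, as is typical.

7, 5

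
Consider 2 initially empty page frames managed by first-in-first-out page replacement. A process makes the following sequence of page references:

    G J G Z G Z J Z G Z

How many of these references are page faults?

7

G -> miss, frames (G)
J -> miss, frames (G J)
G -> hit
Z -> miss, evict G, frames (J Z)
G -> miss, evict J, frames (Z G)
Z -> hit
J -> miss, evict Z, frames (G J)
Z -> miss, evict G, frames (J Z)
G -> miss, evict J, frames (Z G)
Z -> hit
Page faults: 7.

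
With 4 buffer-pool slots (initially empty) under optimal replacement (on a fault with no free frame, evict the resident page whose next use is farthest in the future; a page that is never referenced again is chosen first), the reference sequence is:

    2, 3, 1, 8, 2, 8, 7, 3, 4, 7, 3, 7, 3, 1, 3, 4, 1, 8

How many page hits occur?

2 -> miss, frames (2)
3 -> miss, frames (2 3)
1 -> miss, frames (2 3 1)
8 -> miss, frames (2 3 1 8)
2 -> hit
8 -> hit
7 -> miss, evict 2, frames (3 1 8 7)
3 -> hit
4 -> miss, evict 8, frames (3 1 7 4)
7 -> hit
3 -> hit
7 -> hit
3 -> hit
1 -> hit
3 -> hit
4 -> hit
1 -> hit
8 -> miss, evict 4, frames (3 1 7 8)
Hits: 11.

11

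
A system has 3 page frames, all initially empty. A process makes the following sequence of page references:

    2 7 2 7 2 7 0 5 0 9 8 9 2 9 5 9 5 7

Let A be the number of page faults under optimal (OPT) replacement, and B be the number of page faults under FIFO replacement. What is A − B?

Under OPT: F F . . . . F F . F F . . . F . . F → 8 faults.
Under FIFO: F F . . . . F F . F F . F . F F . F → 10 faults.
A − B = 8 − 10 = -2.

-2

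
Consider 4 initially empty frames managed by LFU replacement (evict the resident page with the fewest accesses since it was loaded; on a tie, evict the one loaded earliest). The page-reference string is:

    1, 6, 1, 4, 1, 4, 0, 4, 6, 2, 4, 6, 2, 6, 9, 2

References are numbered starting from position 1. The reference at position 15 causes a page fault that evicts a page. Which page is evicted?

pos 1: 1 -> miss, frames (1)
pos 2: 6 -> miss, frames (1 6)
pos 3: 1 -> hit
pos 4: 4 -> miss, frames (1 6 4)
pos 5: 1 -> hit
pos 6: 4 -> hit
pos 7: 0 -> miss, frames (1 6 4 0)
pos 8: 4 -> hit
pos 9: 6 -> hit
pos 10: 2 -> miss, evict 0, frames (1 6 4 2)
pos 11: 4 -> hit
pos 12: 6 -> hit
pos 13: 2 -> hit
pos 14: 6 -> hit
pos 15: 9 -> miss, evict 2, frames (1 6 4 9)
At position 15, page 2 is evicted.

2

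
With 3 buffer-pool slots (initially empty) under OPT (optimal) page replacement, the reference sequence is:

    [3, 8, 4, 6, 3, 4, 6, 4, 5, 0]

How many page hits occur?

3: fault, frames [3]
8: fault, frames [3, 8]
4: fault, frames [3, 8, 4]
6: fault, evict 8, frames [3, 4, 6]
3: hit
4: hit
6: hit
4: hit
5: fault, evict 6, frames [3, 4, 5]
0: fault, evict 5, frames [3, 4, 0]
Hits: 4.

4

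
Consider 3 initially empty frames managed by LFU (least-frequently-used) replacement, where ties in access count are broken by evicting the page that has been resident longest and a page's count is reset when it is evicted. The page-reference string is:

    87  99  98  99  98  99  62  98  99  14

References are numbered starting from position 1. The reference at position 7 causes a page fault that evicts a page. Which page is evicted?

pos 1: 87 → miss, frames [87]
pos 2: 99 → miss, frames [87, 99]
pos 3: 98 → miss, frames [87, 99, 98]
pos 4: 99 → hit
pos 5: 98 → hit
pos 6: 99 → hit
pos 7: 62 → miss, evict 87, frames [99, 98, 62]
At position 7, page 87 is evicted.

87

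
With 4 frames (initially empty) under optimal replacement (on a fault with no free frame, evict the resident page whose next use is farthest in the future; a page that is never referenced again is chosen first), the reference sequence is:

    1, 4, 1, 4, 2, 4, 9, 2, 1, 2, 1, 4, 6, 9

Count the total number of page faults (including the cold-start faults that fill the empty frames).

5

1 → fault, frames {1}
4 → fault, frames {1,4}
1 → hit
4 → hit
2 → fault, frames {1,4,2}
4 → hit
9 → fault, frames {1,4,2,9}
2 → hit
1 → hit
2 → hit
1 → hit
4 → hit
6 → fault, evict 2, frames {1,4,9,6}
9 → hit
Page faults: 5.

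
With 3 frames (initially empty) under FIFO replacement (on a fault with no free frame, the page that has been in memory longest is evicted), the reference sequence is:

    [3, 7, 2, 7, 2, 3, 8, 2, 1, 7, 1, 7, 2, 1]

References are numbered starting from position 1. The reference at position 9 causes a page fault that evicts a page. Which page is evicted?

pos 1: 3: fault, frames (3)
pos 2: 7: fault, frames (3 7)
pos 3: 2: fault, frames (3 7 2)
pos 4: 7: hit
pos 5: 2: hit
pos 6: 3: hit
pos 7: 8: fault, evict 3, frames (7 2 8)
pos 8: 2: hit
pos 9: 1: fault, evict 7, frames (2 8 1)
At position 9, page 7 is evicted.

7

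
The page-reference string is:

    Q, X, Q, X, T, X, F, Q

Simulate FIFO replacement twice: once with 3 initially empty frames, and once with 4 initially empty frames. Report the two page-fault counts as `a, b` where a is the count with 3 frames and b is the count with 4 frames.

5, 4

3 frames: F F . . F . F F → 5 faults.
4 frames: F F . . F . F . → 4 faults.
4 < 5: adding a frame reduced faults, as is typical.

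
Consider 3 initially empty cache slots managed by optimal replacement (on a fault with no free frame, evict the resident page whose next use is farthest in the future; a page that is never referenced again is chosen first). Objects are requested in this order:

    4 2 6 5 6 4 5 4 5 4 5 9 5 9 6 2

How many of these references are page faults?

4: miss, frames (4)
2: miss, frames (4 2)
6: miss, frames (4 2 6)
5: miss, evict 2, frames (4 6 5)
6: hit
4: hit
5: hit
4: hit
5: hit
4: hit
5: hit
9: miss, evict 4, frames (6 5 9)
5: hit
9: hit
6: hit
2: miss, evict 9, frames (6 5 2)
Page faults: 6.

6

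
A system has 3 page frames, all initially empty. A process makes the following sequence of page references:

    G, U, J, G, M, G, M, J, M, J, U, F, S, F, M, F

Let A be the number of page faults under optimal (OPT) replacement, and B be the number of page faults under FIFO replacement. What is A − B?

Under OPT: F F F . F . . . . . F F F . . . → 7 faults.
Under FIFO: F F F . F F . . . . F F F . F . → 9 faults.
A − B = 7 − 9 = -2.

-2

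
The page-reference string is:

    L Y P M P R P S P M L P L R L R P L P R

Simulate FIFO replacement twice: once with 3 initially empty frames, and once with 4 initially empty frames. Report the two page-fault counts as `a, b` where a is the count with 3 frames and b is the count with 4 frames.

11, 8

3 frames: F F F F . F . F F F F . . F . . F . . . → 11 faults.
4 frames: F F F F . F . F . . F F . . . . . . . . → 8 faults.
8 < 11: adding a frame reduced faults, as is typical.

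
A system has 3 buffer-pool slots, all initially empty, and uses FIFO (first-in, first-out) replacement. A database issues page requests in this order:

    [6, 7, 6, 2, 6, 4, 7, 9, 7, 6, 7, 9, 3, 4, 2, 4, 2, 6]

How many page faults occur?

11

6 -> fault, frames (6)
7 -> fault, frames (6 7)
6 -> hit
2 -> fault, frames (6 7 2)
6 -> hit
4 -> fault, evict 6, frames (7 2 4)
7 -> hit
9 -> fault, evict 7, frames (2 4 9)
7 -> fault, evict 2, frames (4 9 7)
6 -> fault, evict 4, frames (9 7 6)
7 -> hit
9 -> hit
3 -> fault, evict 9, frames (7 6 3)
4 -> fault, evict 7, frames (6 3 4)
2 -> fault, evict 6, frames (3 4 2)
4 -> hit
2 -> hit
6 -> fault, evict 3, frames (4 2 6)
Page faults: 11.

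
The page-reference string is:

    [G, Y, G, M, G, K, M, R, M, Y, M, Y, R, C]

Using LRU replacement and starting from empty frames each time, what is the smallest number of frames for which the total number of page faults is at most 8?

f=1: 14 faults
f=2: 9 faults
f=3: 7 faults
f=4: 7 faults
f=5: 6 faults
f=6: 6 faults
Smallest f with faults ≤ 8 is 3.

3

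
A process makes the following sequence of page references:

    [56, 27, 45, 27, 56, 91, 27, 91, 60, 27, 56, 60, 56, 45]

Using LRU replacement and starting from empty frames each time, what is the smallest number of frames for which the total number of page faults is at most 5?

f=1: 14 faults
f=2: 11 faults
f=3: 7 faults
f=4: 6 faults
f=5: 5 faults
Smallest f with faults ≤ 5 is 5.

5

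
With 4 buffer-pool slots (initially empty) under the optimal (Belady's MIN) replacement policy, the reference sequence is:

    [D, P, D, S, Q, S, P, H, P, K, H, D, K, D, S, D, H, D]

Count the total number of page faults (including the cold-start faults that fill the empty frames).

6

D → fault, frames [D]
P → fault, frames [D, P]
D → hit
S → fault, frames [D, P, S]
Q → fault, frames [D, P, S, Q]
S → hit
P → hit
H → fault, evict Q, frames [D, P, S, H]
P → hit
K → fault, evict P, frames [D, S, H, K]
H → hit
D → hit
K → hit
D → hit
S → hit
D → hit
H → hit
D → hit
Page faults: 6.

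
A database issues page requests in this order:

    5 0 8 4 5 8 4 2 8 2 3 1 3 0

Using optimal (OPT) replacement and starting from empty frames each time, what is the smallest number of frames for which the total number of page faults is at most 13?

2

f=1: 14 faults
f=2: 9 faults
f=3: 8 faults
f=4: 7 faults
f=5: 7 faults
f=6: 7 faults
f=7: 7 faults
Smallest f with faults ≤ 13 is 2.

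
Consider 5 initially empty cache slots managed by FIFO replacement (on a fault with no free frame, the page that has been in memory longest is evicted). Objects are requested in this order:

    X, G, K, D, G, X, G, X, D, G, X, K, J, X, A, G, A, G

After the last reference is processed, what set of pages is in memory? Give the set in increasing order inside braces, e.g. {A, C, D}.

X: fault, frames (X)
G: fault, frames (X G)
K: fault, frames (X G K)
D: fault, frames (X G K D)
G: hit
X: hit
G: hit
X: hit
D: hit
G: hit
X: hit
K: hit
J: fault, frames (X G K D J)
X: hit
A: fault, evict X, frames (G K D J A)
G: hit
A: hit
G: hit

{A, D, G, J, K}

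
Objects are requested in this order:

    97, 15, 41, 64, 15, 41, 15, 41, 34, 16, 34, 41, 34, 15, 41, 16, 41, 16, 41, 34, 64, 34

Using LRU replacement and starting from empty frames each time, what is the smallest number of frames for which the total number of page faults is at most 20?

2

f=1: 22 faults
f=2: 14 faults
f=3: 10 faults
f=4: 7 faults
f=5: 6 faults
f=6: 6 faults
Smallest f with faults ≤ 20 is 2.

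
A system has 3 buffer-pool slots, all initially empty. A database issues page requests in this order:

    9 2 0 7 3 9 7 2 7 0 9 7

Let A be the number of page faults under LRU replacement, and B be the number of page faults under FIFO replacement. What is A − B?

-1

Under LRU: F F F F F F . F . F F . → 9 faults.
Under FIFO: F F F F F F . F F F F . → 10 faults.
A − B = 9 − 10 = -1.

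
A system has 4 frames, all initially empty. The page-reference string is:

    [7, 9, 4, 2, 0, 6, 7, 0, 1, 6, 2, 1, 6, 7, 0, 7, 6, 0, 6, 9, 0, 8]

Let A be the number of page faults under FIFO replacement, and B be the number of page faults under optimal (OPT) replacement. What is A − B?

3

Under FIFO: F F F F F F F . F . F . . . F . F . . F . F → 13 faults.
Under OPT: F F F F F F . . F . . . . . F . . . . F . F → 10 faults.
A − B = 13 − 10 = 3.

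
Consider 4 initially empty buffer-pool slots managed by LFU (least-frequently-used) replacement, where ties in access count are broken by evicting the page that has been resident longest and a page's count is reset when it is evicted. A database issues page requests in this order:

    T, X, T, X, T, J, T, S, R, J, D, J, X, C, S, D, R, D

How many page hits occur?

6

T -> fault, frames [T]
X -> fault, frames [T, X]
T -> hit
X -> hit
T -> hit
J -> fault, frames [T, X, J]
T -> hit
S -> fault, frames [T, X, J, S]
R -> fault, evict J, frames [T, X, S, R]
J -> fault, evict S, frames [T, X, R, J]
D -> fault, evict R, frames [T, X, J, D]
J -> hit
X -> hit
C -> fault, evict D, frames [T, X, J, C]
S -> fault, evict C, frames [T, X, J, S]
D -> fault, evict S, frames [T, X, J, D]
R -> fault, evict D, frames [T, X, J, R]
D -> fault, evict R, frames [T, X, J, D]
Hits: 6.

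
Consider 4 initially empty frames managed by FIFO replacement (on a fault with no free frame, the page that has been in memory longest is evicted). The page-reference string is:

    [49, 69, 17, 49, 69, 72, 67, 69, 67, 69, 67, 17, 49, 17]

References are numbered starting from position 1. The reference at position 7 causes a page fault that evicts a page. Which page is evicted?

49

pos 1: 49 → miss, frames [49]
pos 2: 69 → miss, frames [49, 69]
pos 3: 17 → miss, frames [49, 69, 17]
pos 4: 49 → hit
pos 5: 69 → hit
pos 6: 72 → miss, frames [49, 69, 17, 72]
pos 7: 67 → miss, evict 49, frames [69, 17, 72, 67]
At position 7, page 49 is evicted.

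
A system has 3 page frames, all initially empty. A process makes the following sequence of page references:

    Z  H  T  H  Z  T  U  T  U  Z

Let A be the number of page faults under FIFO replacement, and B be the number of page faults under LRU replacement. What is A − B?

Under FIFO: F F F . . . F . . F → 5 faults.
Under LRU: F F F . . . F . . . → 4 faults.
A − B = 5 − 4 = 1.

1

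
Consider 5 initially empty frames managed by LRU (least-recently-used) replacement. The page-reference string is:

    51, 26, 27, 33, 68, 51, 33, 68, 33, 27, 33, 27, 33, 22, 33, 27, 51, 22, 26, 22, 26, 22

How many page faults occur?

7

51 -> miss, frames [51]
26 -> miss, frames [51, 26]
27 -> miss, frames [51, 26, 27]
33 -> miss, frames [51, 26, 27, 33]
68 -> miss, frames [51, 26, 27, 33, 68]
51 -> hit
33 -> hit
68 -> hit
33 -> hit
27 -> hit
33 -> hit
27 -> hit
33 -> hit
22 -> miss, evict 26, frames [51, 68, 27, 33, 22]
33 -> hit
27 -> hit
51 -> hit
22 -> hit
26 -> miss, evict 68, frames [33, 27, 51, 22, 26]
22 -> hit
26 -> hit
22 -> hit
Page faults: 7.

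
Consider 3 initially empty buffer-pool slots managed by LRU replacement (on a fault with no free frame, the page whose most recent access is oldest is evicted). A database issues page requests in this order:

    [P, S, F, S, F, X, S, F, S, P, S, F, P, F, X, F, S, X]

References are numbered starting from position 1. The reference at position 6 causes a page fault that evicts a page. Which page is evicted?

pos 1: P -> fault, frames (P)
pos 2: S -> fault, frames (P S)
pos 3: F -> fault, frames (P S F)
pos 4: S -> hit
pos 5: F -> hit
pos 6: X -> fault, evict P, frames (S F X)
At position 6, page P is evicted.

P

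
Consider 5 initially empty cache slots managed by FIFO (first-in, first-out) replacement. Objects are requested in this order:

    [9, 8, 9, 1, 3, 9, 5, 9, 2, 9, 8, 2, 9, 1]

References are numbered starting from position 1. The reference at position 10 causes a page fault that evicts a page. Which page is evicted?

8

pos 1: 9 → fault, frames (9)
pos 2: 8 → fault, frames (9 8)
pos 3: 9 → hit
pos 4: 1 → fault, frames (9 8 1)
pos 5: 3 → fault, frames (9 8 1 3)
pos 6: 9 → hit
pos 7: 5 → fault, frames (9 8 1 3 5)
pos 8: 9 → hit
pos 9: 2 → fault, evict 9, frames (8 1 3 5 2)
pos 10: 9 → fault, evict 8, frames (1 3 5 2 9)
At position 10, page 8 is evicted.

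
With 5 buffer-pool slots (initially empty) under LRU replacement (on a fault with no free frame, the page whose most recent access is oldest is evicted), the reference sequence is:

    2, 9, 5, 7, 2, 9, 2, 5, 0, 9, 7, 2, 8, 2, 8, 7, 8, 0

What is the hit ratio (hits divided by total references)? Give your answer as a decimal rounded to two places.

0.67

2: fault, frames (2)
9: fault, frames (2 9)
5: fault, frames (2 9 5)
7: fault, frames (2 9 5 7)
2: hit
9: hit
2: hit
5: hit
0: fault, frames (7 9 2 5 0)
9: hit
7: hit
2: hit
8: fault, evict 5, frames (0 9 7 2 8)
2: hit
8: hit
7: hit
8: hit
0: hit
Hits: 12 of 18 references → 12/18 = 0.6667.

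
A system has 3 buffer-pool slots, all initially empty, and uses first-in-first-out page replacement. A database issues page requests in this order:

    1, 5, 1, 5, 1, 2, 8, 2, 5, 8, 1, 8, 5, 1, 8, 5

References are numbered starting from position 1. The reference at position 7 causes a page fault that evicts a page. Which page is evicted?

1

pos 1: 1 -> miss, frames (1)
pos 2: 5 -> miss, frames (1 5)
pos 3: 1 -> hit
pos 4: 5 -> hit
pos 5: 1 -> hit
pos 6: 2 -> miss, frames (1 5 2)
pos 7: 8 -> miss, evict 1, frames (5 2 8)
At position 7, page 1 is evicted.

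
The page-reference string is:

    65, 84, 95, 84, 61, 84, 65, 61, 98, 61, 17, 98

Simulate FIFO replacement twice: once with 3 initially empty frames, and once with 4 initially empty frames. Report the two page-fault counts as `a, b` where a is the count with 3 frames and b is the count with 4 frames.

7, 6

3 frames: F F F . F . F . F . F . → 7 faults.
4 frames: F F F . F . . . F . F . → 6 faults.
6 < 7: adding a frame reduced faults, as is typical.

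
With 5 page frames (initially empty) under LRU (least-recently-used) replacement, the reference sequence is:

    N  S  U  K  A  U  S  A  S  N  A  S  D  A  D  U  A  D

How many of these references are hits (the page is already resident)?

N → fault, frames [N]
S → fault, frames [N, S]
U → fault, frames [N, S, U]
K → fault, frames [N, S, U, K]
A → fault, frames [N, S, U, K, A]
U → hit
S → hit
A → hit
S → hit
N → hit
A → hit
S → hit
D → fault, evict K, frames [U, N, A, S, D]
A → hit
D → hit
U → hit
A → hit
D → hit
Hits: 12.

12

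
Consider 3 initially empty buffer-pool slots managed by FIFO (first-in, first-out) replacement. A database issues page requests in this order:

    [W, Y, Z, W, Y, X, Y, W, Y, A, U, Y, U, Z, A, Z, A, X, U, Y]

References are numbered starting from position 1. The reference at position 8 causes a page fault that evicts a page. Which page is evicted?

Y

pos 1: W: fault, frames {W}
pos 2: Y: fault, frames {W,Y}
pos 3: Z: fault, frames {W,Y,Z}
pos 4: W: hit
pos 5: Y: hit
pos 6: X: fault, evict W, frames {Y,Z,X}
pos 7: Y: hit
pos 8: W: fault, evict Y, frames {Z,X,W}
At position 8, page Y is evicted.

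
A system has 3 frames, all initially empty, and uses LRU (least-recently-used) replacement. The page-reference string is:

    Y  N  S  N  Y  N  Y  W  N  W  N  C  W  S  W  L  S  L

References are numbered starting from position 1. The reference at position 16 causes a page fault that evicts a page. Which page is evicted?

C

pos 1: Y: miss, frames (Y)
pos 2: N: miss, frames (Y N)
pos 3: S: miss, frames (Y N S)
pos 4: N: hit
pos 5: Y: hit
pos 6: N: hit
pos 7: Y: hit
pos 8: W: miss, evict S, frames (N Y W)
pos 9: N: hit
pos 10: W: hit
pos 11: N: hit
pos 12: C: miss, evict Y, frames (W N C)
pos 13: W: hit
pos 14: S: miss, evict N, frames (C W S)
pos 15: W: hit
pos 16: L: miss, evict C, frames (S W L)
At position 16, page C is evicted.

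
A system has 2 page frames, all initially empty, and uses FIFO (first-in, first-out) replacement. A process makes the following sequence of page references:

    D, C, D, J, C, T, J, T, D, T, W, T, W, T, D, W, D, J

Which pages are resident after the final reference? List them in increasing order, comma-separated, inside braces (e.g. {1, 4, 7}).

{J, W}

D -> fault, frames (D)
C -> fault, frames (D C)
D -> hit
J -> fault, evict D, frames (C J)
C -> hit
T -> fault, evict C, frames (J T)
J -> hit
T -> hit
D -> fault, evict J, frames (T D)
T -> hit
W -> fault, evict T, frames (D W)
T -> fault, evict D, frames (W T)
W -> hit
T -> hit
D -> fault, evict W, frames (T D)
W -> fault, evict T, frames (D W)
D -> hit
J -> fault, evict D, frames (W J)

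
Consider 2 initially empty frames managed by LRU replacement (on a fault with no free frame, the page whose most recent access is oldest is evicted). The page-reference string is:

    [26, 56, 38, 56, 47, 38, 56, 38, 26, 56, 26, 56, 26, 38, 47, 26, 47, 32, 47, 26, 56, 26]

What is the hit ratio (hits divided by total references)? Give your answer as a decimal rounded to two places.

0.36

26 → miss, frames [26]
56 → miss, frames [26, 56]
38 → miss, evict 26, frames [56, 38]
56 → hit
47 → miss, evict 38, frames [56, 47]
38 → miss, evict 56, frames [47, 38]
56 → miss, evict 47, frames [38, 56]
38 → hit
26 → miss, evict 56, frames [38, 26]
56 → miss, evict 38, frames [26, 56]
26 → hit
56 → hit
26 → hit
38 → miss, evict 56, frames [26, 38]
47 → miss, evict 26, frames [38, 47]
26 → miss, evict 38, frames [47, 26]
47 → hit
32 → miss, evict 26, frames [47, 32]
47 → hit
26 → miss, evict 32, frames [47, 26]
56 → miss, evict 47, frames [26, 56]
26 → hit
Hits: 8 of 22 references → 8/22 = 0.3636.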